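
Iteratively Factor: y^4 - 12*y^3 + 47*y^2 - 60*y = (y - 4)*(y^3 - 8*y^2 + 15*y) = (y - 4)*(y - 3)*(y^2 - 5*y) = (y - 5)*(y - 4)*(y - 3)*(y)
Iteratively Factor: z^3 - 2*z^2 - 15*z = (z + 3)*(z^2 - 5*z) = z*(z + 3)*(z - 5)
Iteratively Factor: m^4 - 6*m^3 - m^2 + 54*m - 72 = (m - 3)*(m^3 - 3*m^2 - 10*m + 24) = (m - 3)*(m + 3)*(m^2 - 6*m + 8) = (m - 4)*(m - 3)*(m + 3)*(m - 2)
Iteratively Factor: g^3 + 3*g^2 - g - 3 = (g - 1)*(g^2 + 4*g + 3) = (g - 1)*(g + 3)*(g + 1)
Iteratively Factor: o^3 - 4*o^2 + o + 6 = (o + 1)*(o^2 - 5*o + 6) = (o - 3)*(o + 1)*(o - 2)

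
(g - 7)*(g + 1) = g^2 - 6*g - 7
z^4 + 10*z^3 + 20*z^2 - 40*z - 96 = (z - 2)*(z + 2)*(z + 4)*(z + 6)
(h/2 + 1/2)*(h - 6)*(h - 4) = h^3/2 - 9*h^2/2 + 7*h + 12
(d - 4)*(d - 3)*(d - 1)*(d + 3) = d^4 - 5*d^3 - 5*d^2 + 45*d - 36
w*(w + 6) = w^2 + 6*w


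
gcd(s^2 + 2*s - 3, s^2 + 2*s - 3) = s^2 + 2*s - 3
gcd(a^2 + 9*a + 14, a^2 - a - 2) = 1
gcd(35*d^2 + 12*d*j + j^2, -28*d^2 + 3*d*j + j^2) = 7*d + j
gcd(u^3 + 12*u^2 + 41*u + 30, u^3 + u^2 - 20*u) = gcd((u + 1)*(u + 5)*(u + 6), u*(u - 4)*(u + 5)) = u + 5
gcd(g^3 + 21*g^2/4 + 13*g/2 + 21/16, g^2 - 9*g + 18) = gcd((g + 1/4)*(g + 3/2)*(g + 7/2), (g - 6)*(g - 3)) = 1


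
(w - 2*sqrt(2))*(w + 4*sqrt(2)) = w^2 + 2*sqrt(2)*w - 16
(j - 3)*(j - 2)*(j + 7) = j^3 + 2*j^2 - 29*j + 42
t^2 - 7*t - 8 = (t - 8)*(t + 1)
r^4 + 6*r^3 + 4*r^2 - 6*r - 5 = (r - 1)*(r + 1)^2*(r + 5)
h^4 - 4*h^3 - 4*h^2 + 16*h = h*(h - 4)*(h - 2)*(h + 2)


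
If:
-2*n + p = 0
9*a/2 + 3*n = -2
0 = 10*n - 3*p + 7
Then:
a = 13/18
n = -7/4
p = -7/2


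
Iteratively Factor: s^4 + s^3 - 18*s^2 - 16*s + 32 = (s + 2)*(s^3 - s^2 - 16*s + 16) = (s - 1)*(s + 2)*(s^2 - 16) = (s - 1)*(s + 2)*(s + 4)*(s - 4)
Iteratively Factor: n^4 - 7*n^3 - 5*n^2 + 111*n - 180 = (n - 5)*(n^3 - 2*n^2 - 15*n + 36) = (n - 5)*(n + 4)*(n^2 - 6*n + 9) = (n - 5)*(n - 3)*(n + 4)*(n - 3)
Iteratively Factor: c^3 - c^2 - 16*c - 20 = (c + 2)*(c^2 - 3*c - 10) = (c - 5)*(c + 2)*(c + 2)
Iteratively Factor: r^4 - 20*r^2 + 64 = (r + 4)*(r^3 - 4*r^2 - 4*r + 16) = (r + 2)*(r + 4)*(r^2 - 6*r + 8) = (r - 2)*(r + 2)*(r + 4)*(r - 4)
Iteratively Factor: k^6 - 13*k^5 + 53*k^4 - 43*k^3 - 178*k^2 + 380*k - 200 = (k + 2)*(k^5 - 15*k^4 + 83*k^3 - 209*k^2 + 240*k - 100) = (k - 5)*(k + 2)*(k^4 - 10*k^3 + 33*k^2 - 44*k + 20) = (k - 5)^2*(k + 2)*(k^3 - 5*k^2 + 8*k - 4) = (k - 5)^2*(k - 2)*(k + 2)*(k^2 - 3*k + 2) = (k - 5)^2*(k - 2)*(k - 1)*(k + 2)*(k - 2)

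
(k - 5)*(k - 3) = k^2 - 8*k + 15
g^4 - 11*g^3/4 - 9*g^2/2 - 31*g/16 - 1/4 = (g - 4)*(g + 1/4)*(g + 1/2)^2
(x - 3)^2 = x^2 - 6*x + 9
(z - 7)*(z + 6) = z^2 - z - 42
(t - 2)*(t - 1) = t^2 - 3*t + 2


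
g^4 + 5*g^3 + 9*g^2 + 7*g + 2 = (g + 1)^3*(g + 2)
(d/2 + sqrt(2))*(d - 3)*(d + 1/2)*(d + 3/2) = d^4/2 - d^3/2 + sqrt(2)*d^3 - 21*d^2/8 - sqrt(2)*d^2 - 21*sqrt(2)*d/4 - 9*d/8 - 9*sqrt(2)/4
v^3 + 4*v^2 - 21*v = v*(v - 3)*(v + 7)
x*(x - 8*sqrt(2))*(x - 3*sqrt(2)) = x^3 - 11*sqrt(2)*x^2 + 48*x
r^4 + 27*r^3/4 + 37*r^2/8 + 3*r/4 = r*(r + 1/4)*(r + 1/2)*(r + 6)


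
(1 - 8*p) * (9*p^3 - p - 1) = -72*p^4 + 9*p^3 + 8*p^2 + 7*p - 1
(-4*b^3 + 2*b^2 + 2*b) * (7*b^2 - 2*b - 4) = -28*b^5 + 22*b^4 + 26*b^3 - 12*b^2 - 8*b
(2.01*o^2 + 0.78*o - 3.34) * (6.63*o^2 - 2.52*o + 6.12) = 13.3263*o^4 + 0.1062*o^3 - 11.8086*o^2 + 13.1904*o - 20.4408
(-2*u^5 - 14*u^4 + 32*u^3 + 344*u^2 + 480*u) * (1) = -2*u^5 - 14*u^4 + 32*u^3 + 344*u^2 + 480*u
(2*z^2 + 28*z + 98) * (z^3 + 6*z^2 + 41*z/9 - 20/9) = 2*z^5 + 40*z^4 + 2476*z^3/9 + 6400*z^2/9 + 3458*z/9 - 1960/9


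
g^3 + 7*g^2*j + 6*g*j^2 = g*(g + j)*(g + 6*j)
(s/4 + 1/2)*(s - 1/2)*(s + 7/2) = s^3/4 + 5*s^2/4 + 17*s/16 - 7/8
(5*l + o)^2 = 25*l^2 + 10*l*o + o^2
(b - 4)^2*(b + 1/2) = b^3 - 15*b^2/2 + 12*b + 8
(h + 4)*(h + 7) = h^2 + 11*h + 28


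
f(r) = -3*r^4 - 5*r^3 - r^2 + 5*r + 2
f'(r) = -12*r^3 - 15*r^2 - 2*r + 5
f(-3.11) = -153.47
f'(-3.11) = 227.10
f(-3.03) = -136.11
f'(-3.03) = 207.16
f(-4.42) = -752.89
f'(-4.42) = 757.00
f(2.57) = -207.50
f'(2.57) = -302.91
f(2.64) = -229.49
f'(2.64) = -325.62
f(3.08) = -408.15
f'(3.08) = -494.07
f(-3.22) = -180.05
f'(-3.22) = 256.55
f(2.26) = -127.79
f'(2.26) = -214.65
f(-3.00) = -130.00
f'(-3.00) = 200.00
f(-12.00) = -53770.00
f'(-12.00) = 18605.00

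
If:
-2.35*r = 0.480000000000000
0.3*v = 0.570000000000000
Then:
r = -0.20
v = 1.90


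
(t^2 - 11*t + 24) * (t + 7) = t^3 - 4*t^2 - 53*t + 168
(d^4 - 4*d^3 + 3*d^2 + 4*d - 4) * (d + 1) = d^5 - 3*d^4 - d^3 + 7*d^2 - 4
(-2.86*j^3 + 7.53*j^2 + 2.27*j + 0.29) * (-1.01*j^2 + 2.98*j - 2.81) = 2.8886*j^5 - 16.1281*j^4 + 28.1833*j^3 - 14.6876*j^2 - 5.5145*j - 0.8149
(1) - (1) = 0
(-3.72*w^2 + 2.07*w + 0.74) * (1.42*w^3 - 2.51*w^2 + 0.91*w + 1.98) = -5.2824*w^5 + 12.2766*w^4 - 7.5301*w^3 - 7.3393*w^2 + 4.772*w + 1.4652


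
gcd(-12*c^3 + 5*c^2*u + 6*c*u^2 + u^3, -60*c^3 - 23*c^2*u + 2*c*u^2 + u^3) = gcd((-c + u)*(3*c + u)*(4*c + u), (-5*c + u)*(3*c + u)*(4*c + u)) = 12*c^2 + 7*c*u + u^2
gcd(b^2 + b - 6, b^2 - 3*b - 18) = b + 3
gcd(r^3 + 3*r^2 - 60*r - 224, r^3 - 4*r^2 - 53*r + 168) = r^2 - r - 56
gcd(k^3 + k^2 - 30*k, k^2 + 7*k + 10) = 1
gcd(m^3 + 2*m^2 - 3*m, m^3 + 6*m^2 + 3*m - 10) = m - 1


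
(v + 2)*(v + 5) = v^2 + 7*v + 10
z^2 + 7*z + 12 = (z + 3)*(z + 4)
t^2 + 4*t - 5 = (t - 1)*(t + 5)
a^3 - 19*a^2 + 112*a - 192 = (a - 8)^2*(a - 3)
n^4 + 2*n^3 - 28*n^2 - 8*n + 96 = (n - 4)*(n - 2)*(n + 2)*(n + 6)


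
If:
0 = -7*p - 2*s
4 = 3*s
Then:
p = -8/21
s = 4/3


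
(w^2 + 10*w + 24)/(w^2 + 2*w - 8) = (w + 6)/(w - 2)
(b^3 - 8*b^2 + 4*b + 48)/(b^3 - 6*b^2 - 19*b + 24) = (b^3 - 8*b^2 + 4*b + 48)/(b^3 - 6*b^2 - 19*b + 24)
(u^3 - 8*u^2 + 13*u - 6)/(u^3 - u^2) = 1 - 7/u + 6/u^2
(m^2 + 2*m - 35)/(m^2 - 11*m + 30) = (m + 7)/(m - 6)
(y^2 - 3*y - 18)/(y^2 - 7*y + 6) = (y + 3)/(y - 1)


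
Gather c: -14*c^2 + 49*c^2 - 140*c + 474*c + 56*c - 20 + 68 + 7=35*c^2 + 390*c + 55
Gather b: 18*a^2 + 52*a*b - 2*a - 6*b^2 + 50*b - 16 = 18*a^2 - 2*a - 6*b^2 + b*(52*a + 50) - 16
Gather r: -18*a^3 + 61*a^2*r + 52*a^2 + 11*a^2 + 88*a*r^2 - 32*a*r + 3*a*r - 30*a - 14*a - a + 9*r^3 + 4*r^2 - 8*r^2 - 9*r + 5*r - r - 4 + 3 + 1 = -18*a^3 + 63*a^2 - 45*a + 9*r^3 + r^2*(88*a - 4) + r*(61*a^2 - 29*a - 5)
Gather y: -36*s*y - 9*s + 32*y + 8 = -9*s + y*(32 - 36*s) + 8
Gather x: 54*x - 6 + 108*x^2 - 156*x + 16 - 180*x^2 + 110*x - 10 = -72*x^2 + 8*x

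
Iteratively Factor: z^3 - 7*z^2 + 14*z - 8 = (z - 4)*(z^2 - 3*z + 2) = (z - 4)*(z - 2)*(z - 1)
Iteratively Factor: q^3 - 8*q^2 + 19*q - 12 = (q - 4)*(q^2 - 4*q + 3) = (q - 4)*(q - 3)*(q - 1)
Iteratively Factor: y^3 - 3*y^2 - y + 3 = (y - 1)*(y^2 - 2*y - 3) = (y - 3)*(y - 1)*(y + 1)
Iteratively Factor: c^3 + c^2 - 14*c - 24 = (c + 3)*(c^2 - 2*c - 8) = (c - 4)*(c + 3)*(c + 2)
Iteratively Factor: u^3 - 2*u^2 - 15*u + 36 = (u + 4)*(u^2 - 6*u + 9) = (u - 3)*(u + 4)*(u - 3)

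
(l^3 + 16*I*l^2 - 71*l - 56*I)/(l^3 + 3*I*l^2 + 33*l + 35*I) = (l + 8*I)/(l - 5*I)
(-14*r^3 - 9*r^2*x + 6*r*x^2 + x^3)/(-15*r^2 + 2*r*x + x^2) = (-14*r^3 - 9*r^2*x + 6*r*x^2 + x^3)/(-15*r^2 + 2*r*x + x^2)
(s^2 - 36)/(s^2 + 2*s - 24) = (s - 6)/(s - 4)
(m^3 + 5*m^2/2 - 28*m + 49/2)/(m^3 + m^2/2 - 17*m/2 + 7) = (2*m^2 + 7*m - 49)/(2*m^2 + 3*m - 14)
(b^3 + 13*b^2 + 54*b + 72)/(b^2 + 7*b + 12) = b + 6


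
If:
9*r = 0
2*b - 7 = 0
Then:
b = 7/2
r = 0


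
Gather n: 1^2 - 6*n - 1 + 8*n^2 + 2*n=8*n^2 - 4*n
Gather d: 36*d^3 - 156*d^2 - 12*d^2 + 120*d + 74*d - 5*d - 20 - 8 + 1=36*d^3 - 168*d^2 + 189*d - 27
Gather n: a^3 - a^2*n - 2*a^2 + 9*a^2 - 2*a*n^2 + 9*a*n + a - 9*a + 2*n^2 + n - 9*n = a^3 + 7*a^2 - 8*a + n^2*(2 - 2*a) + n*(-a^2 + 9*a - 8)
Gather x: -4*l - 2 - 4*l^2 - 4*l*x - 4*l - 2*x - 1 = -4*l^2 - 8*l + x*(-4*l - 2) - 3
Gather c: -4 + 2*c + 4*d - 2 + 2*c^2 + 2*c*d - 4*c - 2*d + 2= 2*c^2 + c*(2*d - 2) + 2*d - 4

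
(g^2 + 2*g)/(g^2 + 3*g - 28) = g*(g + 2)/(g^2 + 3*g - 28)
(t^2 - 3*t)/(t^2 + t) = (t - 3)/(t + 1)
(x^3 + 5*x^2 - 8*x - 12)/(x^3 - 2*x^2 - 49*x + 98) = (x^2 + 7*x + 6)/(x^2 - 49)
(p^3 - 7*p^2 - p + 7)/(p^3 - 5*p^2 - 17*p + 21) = (p + 1)/(p + 3)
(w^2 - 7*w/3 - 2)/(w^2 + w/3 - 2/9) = 3*(w - 3)/(3*w - 1)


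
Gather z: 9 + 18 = 27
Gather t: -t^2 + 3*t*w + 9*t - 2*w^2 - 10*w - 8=-t^2 + t*(3*w + 9) - 2*w^2 - 10*w - 8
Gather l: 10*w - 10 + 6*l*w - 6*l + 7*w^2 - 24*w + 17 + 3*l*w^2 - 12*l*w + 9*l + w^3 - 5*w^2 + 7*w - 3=l*(3*w^2 - 6*w + 3) + w^3 + 2*w^2 - 7*w + 4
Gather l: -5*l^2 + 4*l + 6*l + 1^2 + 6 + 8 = -5*l^2 + 10*l + 15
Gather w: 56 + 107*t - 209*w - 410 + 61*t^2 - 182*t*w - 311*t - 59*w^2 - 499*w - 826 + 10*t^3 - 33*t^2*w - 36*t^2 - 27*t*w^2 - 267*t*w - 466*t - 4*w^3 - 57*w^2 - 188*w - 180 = 10*t^3 + 25*t^2 - 670*t - 4*w^3 + w^2*(-27*t - 116) + w*(-33*t^2 - 449*t - 896) - 1360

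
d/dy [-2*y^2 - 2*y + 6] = -4*y - 2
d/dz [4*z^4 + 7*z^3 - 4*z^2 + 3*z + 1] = 16*z^3 + 21*z^2 - 8*z + 3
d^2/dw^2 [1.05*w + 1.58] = 0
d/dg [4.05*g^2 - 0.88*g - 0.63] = 8.1*g - 0.88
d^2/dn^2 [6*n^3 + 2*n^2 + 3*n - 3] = 36*n + 4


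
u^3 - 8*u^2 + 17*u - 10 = (u - 5)*(u - 2)*(u - 1)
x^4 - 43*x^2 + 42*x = x*(x - 6)*(x - 1)*(x + 7)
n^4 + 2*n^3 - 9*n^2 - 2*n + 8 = (n - 2)*(n - 1)*(n + 1)*(n + 4)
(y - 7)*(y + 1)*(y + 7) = y^3 + y^2 - 49*y - 49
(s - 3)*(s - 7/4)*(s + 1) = s^3 - 15*s^2/4 + s/2 + 21/4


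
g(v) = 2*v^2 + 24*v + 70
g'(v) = 4*v + 24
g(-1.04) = 47.20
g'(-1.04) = 19.84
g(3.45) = 176.60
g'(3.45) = 37.80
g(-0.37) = 61.39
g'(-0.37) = 22.52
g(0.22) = 75.38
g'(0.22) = 24.88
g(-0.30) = 62.98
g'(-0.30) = 22.80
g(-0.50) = 58.50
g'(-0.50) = 22.00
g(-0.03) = 69.28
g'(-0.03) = 23.88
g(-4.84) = 0.69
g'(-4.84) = 4.64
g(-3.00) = 16.00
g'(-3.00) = 12.00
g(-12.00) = 70.00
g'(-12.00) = -24.00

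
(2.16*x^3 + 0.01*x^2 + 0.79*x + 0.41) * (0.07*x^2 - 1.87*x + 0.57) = 0.1512*x^5 - 4.0385*x^4 + 1.2678*x^3 - 1.4429*x^2 - 0.3164*x + 0.2337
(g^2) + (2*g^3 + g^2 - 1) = 2*g^3 + 2*g^2 - 1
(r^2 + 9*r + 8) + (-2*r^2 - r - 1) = -r^2 + 8*r + 7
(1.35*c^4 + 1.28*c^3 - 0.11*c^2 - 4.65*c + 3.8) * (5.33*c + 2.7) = 7.1955*c^5 + 10.4674*c^4 + 2.8697*c^3 - 25.0815*c^2 + 7.699*c + 10.26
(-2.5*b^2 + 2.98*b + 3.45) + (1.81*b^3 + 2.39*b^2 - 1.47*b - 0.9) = 1.81*b^3 - 0.11*b^2 + 1.51*b + 2.55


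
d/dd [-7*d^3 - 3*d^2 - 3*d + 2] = -21*d^2 - 6*d - 3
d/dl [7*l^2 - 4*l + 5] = 14*l - 4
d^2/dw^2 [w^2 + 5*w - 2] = 2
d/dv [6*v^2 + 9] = 12*v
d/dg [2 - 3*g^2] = -6*g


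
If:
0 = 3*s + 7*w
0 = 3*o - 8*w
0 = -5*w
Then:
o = 0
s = 0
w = 0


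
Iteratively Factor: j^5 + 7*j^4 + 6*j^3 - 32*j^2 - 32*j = (j + 1)*(j^4 + 6*j^3 - 32*j) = j*(j + 1)*(j^3 + 6*j^2 - 32) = j*(j + 1)*(j + 4)*(j^2 + 2*j - 8) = j*(j - 2)*(j + 1)*(j + 4)*(j + 4)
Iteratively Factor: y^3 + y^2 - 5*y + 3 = (y + 3)*(y^2 - 2*y + 1) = (y - 1)*(y + 3)*(y - 1)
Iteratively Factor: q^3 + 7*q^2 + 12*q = (q)*(q^2 + 7*q + 12) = q*(q + 3)*(q + 4)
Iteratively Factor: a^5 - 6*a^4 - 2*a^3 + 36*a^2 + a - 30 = (a - 3)*(a^4 - 3*a^3 - 11*a^2 + 3*a + 10) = (a - 3)*(a + 2)*(a^3 - 5*a^2 - a + 5) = (a - 3)*(a - 1)*(a + 2)*(a^2 - 4*a - 5) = (a - 5)*(a - 3)*(a - 1)*(a + 2)*(a + 1)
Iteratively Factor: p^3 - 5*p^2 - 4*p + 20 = (p + 2)*(p^2 - 7*p + 10) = (p - 5)*(p + 2)*(p - 2)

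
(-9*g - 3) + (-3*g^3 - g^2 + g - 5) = -3*g^3 - g^2 - 8*g - 8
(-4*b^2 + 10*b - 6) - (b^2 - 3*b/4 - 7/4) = -5*b^2 + 43*b/4 - 17/4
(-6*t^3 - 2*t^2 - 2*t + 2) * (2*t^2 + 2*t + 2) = -12*t^5 - 16*t^4 - 20*t^3 - 4*t^2 + 4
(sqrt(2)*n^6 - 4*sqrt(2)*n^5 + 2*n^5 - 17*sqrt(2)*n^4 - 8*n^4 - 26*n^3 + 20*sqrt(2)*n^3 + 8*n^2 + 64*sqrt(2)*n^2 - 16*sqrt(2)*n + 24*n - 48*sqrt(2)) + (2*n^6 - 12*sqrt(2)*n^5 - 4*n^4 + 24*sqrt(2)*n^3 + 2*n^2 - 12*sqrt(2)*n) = sqrt(2)*n^6 + 2*n^6 - 16*sqrt(2)*n^5 + 2*n^5 - 17*sqrt(2)*n^4 - 12*n^4 - 26*n^3 + 44*sqrt(2)*n^3 + 10*n^2 + 64*sqrt(2)*n^2 - 28*sqrt(2)*n + 24*n - 48*sqrt(2)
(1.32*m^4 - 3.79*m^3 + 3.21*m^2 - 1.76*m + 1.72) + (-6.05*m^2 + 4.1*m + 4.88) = 1.32*m^4 - 3.79*m^3 - 2.84*m^2 + 2.34*m + 6.6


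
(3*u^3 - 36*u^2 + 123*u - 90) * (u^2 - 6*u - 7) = 3*u^5 - 54*u^4 + 318*u^3 - 576*u^2 - 321*u + 630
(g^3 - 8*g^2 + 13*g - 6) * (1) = g^3 - 8*g^2 + 13*g - 6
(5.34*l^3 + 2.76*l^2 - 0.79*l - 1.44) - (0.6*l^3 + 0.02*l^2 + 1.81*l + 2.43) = 4.74*l^3 + 2.74*l^2 - 2.6*l - 3.87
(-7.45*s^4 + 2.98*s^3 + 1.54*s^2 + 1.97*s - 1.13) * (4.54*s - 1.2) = -33.823*s^5 + 22.4692*s^4 + 3.4156*s^3 + 7.0958*s^2 - 7.4942*s + 1.356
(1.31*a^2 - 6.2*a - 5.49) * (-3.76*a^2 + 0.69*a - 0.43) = -4.9256*a^4 + 24.2159*a^3 + 15.8011*a^2 - 1.1221*a + 2.3607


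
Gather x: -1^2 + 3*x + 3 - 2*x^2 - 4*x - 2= -2*x^2 - x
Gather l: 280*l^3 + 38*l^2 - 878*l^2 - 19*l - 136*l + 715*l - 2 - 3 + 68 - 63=280*l^3 - 840*l^2 + 560*l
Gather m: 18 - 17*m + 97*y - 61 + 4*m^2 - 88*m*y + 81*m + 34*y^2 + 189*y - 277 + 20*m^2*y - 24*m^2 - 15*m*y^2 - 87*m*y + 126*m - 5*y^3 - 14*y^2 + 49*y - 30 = m^2*(20*y - 20) + m*(-15*y^2 - 175*y + 190) - 5*y^3 + 20*y^2 + 335*y - 350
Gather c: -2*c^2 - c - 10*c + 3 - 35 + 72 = -2*c^2 - 11*c + 40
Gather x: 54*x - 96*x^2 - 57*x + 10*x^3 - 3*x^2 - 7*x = 10*x^3 - 99*x^2 - 10*x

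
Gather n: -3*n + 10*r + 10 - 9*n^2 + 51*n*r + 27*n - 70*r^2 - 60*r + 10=-9*n^2 + n*(51*r + 24) - 70*r^2 - 50*r + 20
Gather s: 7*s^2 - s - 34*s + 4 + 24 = 7*s^2 - 35*s + 28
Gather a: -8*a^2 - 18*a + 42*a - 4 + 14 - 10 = -8*a^2 + 24*a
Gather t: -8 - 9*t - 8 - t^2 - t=-t^2 - 10*t - 16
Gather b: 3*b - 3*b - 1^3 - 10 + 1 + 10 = 0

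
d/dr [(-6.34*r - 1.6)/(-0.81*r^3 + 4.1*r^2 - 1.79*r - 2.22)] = (-10.2708*r^3 + 22.106*r^2 + 13.12*r + 11.2108)/(0.6561*r^6 - 6.642*r^5 + 19.7098*r^4 - 11.0816*r^3 - 14.9999*r^2 + 7.9476*r + 4.9284)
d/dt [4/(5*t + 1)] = -20/(5*t + 1)^2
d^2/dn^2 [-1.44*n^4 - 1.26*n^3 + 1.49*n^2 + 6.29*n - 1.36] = -17.28*n^2 - 7.56*n + 2.98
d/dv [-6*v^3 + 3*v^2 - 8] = 6*v*(1 - 3*v)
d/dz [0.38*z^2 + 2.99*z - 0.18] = 0.76*z + 2.99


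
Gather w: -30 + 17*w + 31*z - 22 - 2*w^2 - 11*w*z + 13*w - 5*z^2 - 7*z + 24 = -2*w^2 + w*(30 - 11*z) - 5*z^2 + 24*z - 28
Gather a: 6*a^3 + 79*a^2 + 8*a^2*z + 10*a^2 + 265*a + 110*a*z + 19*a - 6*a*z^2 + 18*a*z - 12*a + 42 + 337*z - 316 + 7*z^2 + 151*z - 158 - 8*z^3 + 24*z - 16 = 6*a^3 + a^2*(8*z + 89) + a*(-6*z^2 + 128*z + 272) - 8*z^3 + 7*z^2 + 512*z - 448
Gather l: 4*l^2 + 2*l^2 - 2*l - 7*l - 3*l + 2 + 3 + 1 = 6*l^2 - 12*l + 6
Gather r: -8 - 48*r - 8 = -48*r - 16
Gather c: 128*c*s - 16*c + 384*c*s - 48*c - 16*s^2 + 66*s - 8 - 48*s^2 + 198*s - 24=c*(512*s - 64) - 64*s^2 + 264*s - 32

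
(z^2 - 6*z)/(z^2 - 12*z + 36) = z/(z - 6)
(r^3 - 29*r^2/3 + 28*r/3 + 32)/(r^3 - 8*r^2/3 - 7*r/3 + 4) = (r - 8)/(r - 1)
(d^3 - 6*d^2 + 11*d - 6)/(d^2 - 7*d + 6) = (d^2 - 5*d + 6)/(d - 6)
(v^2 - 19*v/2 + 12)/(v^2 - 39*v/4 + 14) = 2*(2*v - 3)/(4*v - 7)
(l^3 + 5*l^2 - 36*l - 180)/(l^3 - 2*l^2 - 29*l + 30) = (l + 6)/(l - 1)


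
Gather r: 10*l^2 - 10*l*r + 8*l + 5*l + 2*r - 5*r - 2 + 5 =10*l^2 + 13*l + r*(-10*l - 3) + 3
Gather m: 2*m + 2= 2*m + 2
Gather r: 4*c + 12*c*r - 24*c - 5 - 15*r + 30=-20*c + r*(12*c - 15) + 25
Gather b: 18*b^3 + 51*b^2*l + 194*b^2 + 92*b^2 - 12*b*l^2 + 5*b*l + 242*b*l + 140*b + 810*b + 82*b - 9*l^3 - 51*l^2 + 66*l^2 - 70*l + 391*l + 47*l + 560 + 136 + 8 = 18*b^3 + b^2*(51*l + 286) + b*(-12*l^2 + 247*l + 1032) - 9*l^3 + 15*l^2 + 368*l + 704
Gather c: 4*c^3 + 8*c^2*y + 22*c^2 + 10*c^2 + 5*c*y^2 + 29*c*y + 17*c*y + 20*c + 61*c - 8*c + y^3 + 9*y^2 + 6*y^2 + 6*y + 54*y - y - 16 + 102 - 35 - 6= 4*c^3 + c^2*(8*y + 32) + c*(5*y^2 + 46*y + 73) + y^3 + 15*y^2 + 59*y + 45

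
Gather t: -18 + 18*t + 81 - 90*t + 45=108 - 72*t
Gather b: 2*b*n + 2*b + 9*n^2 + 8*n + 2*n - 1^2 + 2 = b*(2*n + 2) + 9*n^2 + 10*n + 1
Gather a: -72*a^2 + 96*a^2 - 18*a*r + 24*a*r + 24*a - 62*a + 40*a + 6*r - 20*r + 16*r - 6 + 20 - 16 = 24*a^2 + a*(6*r + 2) + 2*r - 2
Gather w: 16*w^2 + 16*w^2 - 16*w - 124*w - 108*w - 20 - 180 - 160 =32*w^2 - 248*w - 360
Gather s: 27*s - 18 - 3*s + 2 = 24*s - 16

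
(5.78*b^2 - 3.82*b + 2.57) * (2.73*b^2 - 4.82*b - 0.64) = 15.7794*b^4 - 38.2882*b^3 + 21.7293*b^2 - 9.9426*b - 1.6448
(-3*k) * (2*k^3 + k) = -6*k^4 - 3*k^2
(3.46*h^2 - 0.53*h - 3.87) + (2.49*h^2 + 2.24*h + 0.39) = 5.95*h^2 + 1.71*h - 3.48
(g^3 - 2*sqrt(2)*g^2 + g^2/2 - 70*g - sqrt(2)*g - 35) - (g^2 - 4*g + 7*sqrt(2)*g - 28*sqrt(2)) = g^3 - 2*sqrt(2)*g^2 - g^2/2 - 66*g - 8*sqrt(2)*g - 35 + 28*sqrt(2)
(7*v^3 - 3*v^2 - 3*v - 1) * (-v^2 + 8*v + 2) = -7*v^5 + 59*v^4 - 7*v^3 - 29*v^2 - 14*v - 2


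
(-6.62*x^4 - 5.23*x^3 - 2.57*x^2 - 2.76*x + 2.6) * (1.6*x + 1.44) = -10.592*x^5 - 17.9008*x^4 - 11.6432*x^3 - 8.1168*x^2 + 0.1856*x + 3.744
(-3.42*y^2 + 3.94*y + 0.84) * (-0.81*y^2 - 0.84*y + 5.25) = 2.7702*y^4 - 0.3186*y^3 - 21.945*y^2 + 19.9794*y + 4.41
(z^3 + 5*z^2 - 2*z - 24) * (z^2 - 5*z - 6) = z^5 - 33*z^3 - 44*z^2 + 132*z + 144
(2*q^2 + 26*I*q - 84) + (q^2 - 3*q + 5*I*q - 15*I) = 3*q^2 - 3*q + 31*I*q - 84 - 15*I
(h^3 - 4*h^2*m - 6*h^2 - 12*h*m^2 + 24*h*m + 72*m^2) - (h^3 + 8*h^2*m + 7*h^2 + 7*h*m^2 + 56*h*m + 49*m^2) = -12*h^2*m - 13*h^2 - 19*h*m^2 - 32*h*m + 23*m^2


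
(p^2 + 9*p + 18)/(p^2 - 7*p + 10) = (p^2 + 9*p + 18)/(p^2 - 7*p + 10)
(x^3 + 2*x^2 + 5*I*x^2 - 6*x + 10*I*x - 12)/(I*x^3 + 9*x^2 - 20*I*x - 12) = (-I*x^3 + x^2*(5 - 2*I) + x*(10 + 6*I) + 12*I)/(x^3 - 9*I*x^2 - 20*x + 12*I)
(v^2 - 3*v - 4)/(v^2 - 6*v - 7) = (v - 4)/(v - 7)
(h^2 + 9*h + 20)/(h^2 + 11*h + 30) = (h + 4)/(h + 6)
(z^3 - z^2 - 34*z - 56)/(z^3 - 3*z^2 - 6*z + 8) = (z^2 - 3*z - 28)/(z^2 - 5*z + 4)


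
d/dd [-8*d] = -8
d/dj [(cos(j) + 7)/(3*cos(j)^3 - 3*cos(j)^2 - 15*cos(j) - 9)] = 2*(cos(j)^2 + 9*cos(j) - 16)*sin(j)/(3*(cos(j) - 3)^2*(cos(j) + 1)^3)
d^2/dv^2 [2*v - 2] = 0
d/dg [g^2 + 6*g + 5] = 2*g + 6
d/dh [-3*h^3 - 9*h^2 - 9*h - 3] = -9*h^2 - 18*h - 9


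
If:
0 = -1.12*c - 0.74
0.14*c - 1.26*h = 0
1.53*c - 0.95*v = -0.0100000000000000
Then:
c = -0.66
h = -0.07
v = -1.05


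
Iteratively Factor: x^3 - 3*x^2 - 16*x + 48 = (x - 3)*(x^2 - 16) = (x - 3)*(x + 4)*(x - 4)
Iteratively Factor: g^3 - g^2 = (g)*(g^2 - g) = g^2*(g - 1)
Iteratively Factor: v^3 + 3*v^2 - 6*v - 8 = (v + 1)*(v^2 + 2*v - 8) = (v - 2)*(v + 1)*(v + 4)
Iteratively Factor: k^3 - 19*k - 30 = (k + 2)*(k^2 - 2*k - 15) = (k - 5)*(k + 2)*(k + 3)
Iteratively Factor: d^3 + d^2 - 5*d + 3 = (d - 1)*(d^2 + 2*d - 3) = (d - 1)*(d + 3)*(d - 1)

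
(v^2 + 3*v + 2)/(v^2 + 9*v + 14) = (v + 1)/(v + 7)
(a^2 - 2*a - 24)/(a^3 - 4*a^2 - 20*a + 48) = 1/(a - 2)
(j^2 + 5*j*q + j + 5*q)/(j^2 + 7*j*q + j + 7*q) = (j + 5*q)/(j + 7*q)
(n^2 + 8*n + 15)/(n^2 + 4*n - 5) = (n + 3)/(n - 1)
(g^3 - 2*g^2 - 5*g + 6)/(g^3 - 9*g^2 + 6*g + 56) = (g^2 - 4*g + 3)/(g^2 - 11*g + 28)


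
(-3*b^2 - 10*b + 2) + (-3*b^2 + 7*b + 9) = -6*b^2 - 3*b + 11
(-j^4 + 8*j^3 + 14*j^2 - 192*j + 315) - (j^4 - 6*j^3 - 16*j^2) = -2*j^4 + 14*j^3 + 30*j^2 - 192*j + 315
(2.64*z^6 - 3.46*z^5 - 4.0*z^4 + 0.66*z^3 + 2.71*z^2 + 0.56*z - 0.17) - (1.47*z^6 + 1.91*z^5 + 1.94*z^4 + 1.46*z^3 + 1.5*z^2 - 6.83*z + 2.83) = 1.17*z^6 - 5.37*z^5 - 5.94*z^4 - 0.8*z^3 + 1.21*z^2 + 7.39*z - 3.0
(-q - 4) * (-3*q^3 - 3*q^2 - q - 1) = 3*q^4 + 15*q^3 + 13*q^2 + 5*q + 4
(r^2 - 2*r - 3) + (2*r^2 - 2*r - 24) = 3*r^2 - 4*r - 27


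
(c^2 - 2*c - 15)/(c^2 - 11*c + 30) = (c + 3)/(c - 6)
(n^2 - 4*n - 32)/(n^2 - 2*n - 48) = (n + 4)/(n + 6)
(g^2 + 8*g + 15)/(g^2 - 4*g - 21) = (g + 5)/(g - 7)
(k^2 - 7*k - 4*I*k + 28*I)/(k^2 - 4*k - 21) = (k - 4*I)/(k + 3)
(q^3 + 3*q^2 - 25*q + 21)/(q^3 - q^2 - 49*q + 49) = (q - 3)/(q - 7)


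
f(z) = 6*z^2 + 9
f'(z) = 12*z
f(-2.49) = 46.20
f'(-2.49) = -29.88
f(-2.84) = 57.39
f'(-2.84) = -34.08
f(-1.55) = 23.42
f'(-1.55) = -18.60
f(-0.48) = 10.38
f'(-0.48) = -5.76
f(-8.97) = 491.77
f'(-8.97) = -107.64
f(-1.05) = 15.62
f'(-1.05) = -12.60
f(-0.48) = 10.38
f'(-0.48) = -5.76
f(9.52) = 552.78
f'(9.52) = 114.24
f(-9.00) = 495.00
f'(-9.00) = -108.00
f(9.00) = 495.00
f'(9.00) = 108.00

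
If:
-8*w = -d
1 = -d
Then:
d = -1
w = -1/8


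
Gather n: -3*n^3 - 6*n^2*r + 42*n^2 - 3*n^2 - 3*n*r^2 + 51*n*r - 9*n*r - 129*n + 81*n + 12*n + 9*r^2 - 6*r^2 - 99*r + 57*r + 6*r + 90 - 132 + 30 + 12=-3*n^3 + n^2*(39 - 6*r) + n*(-3*r^2 + 42*r - 36) + 3*r^2 - 36*r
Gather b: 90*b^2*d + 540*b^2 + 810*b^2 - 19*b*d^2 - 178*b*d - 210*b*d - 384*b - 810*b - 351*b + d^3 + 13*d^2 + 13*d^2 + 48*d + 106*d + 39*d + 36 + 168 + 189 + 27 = b^2*(90*d + 1350) + b*(-19*d^2 - 388*d - 1545) + d^3 + 26*d^2 + 193*d + 420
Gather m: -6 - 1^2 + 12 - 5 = 0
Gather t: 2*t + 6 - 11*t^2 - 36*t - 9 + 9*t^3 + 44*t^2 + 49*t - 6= 9*t^3 + 33*t^2 + 15*t - 9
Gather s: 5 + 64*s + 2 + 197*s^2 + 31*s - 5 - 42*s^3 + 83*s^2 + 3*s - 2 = -42*s^3 + 280*s^2 + 98*s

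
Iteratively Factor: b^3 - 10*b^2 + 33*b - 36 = (b - 3)*(b^2 - 7*b + 12) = (b - 4)*(b - 3)*(b - 3)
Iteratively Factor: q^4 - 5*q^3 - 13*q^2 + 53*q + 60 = (q - 5)*(q^3 - 13*q - 12) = (q - 5)*(q + 1)*(q^2 - q - 12) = (q - 5)*(q + 1)*(q + 3)*(q - 4)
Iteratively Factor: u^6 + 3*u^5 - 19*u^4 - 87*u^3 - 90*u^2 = (u)*(u^5 + 3*u^4 - 19*u^3 - 87*u^2 - 90*u) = u*(u + 3)*(u^4 - 19*u^2 - 30*u) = u*(u + 2)*(u + 3)*(u^3 - 2*u^2 - 15*u) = u*(u - 5)*(u + 2)*(u + 3)*(u^2 + 3*u) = u*(u - 5)*(u + 2)*(u + 3)^2*(u)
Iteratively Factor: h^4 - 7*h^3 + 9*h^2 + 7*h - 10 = (h - 5)*(h^3 - 2*h^2 - h + 2) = (h - 5)*(h - 2)*(h^2 - 1) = (h - 5)*(h - 2)*(h - 1)*(h + 1)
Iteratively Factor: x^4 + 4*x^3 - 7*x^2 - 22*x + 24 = (x + 3)*(x^3 + x^2 - 10*x + 8) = (x - 1)*(x + 3)*(x^2 + 2*x - 8) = (x - 2)*(x - 1)*(x + 3)*(x + 4)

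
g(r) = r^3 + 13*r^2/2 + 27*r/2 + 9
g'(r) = 3*r^2 + 13*r + 27/2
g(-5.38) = -31.21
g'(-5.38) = 30.39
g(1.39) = 43.01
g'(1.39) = 37.37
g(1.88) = 64.00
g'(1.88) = 48.54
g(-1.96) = -0.02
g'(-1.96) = -0.46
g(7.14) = 800.75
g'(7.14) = 259.26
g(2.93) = 129.51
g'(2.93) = 77.34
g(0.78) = 23.96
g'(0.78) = 25.47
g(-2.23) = 0.13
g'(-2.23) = -0.57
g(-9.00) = -315.00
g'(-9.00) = 139.50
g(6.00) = 540.00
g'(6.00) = 199.50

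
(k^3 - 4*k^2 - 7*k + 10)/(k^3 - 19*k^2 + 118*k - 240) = (k^2 + k - 2)/(k^2 - 14*k + 48)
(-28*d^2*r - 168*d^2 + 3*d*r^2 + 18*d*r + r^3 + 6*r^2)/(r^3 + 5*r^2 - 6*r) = (-28*d^2 + 3*d*r + r^2)/(r*(r - 1))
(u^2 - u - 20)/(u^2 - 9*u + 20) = (u + 4)/(u - 4)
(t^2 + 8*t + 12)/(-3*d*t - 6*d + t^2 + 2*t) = (t + 6)/(-3*d + t)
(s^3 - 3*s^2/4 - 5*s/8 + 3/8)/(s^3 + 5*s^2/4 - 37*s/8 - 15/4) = (2*s^2 - 3*s + 1)/(2*s^2 + s - 10)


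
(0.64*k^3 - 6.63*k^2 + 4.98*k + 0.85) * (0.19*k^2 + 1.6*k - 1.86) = 0.1216*k^5 - 0.2357*k^4 - 10.8522*k^3 + 20.4613*k^2 - 7.9028*k - 1.581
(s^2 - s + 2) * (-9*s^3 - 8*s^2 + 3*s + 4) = -9*s^5 + s^4 - 7*s^3 - 15*s^2 + 2*s + 8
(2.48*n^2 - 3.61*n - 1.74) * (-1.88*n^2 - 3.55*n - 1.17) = -4.6624*n^4 - 2.0172*n^3 + 13.1851*n^2 + 10.4007*n + 2.0358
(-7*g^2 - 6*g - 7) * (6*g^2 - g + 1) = -42*g^4 - 29*g^3 - 43*g^2 + g - 7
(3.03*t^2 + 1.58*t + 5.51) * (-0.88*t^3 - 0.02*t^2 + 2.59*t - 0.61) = -2.6664*t^5 - 1.451*t^4 + 2.9673*t^3 + 2.1337*t^2 + 13.3071*t - 3.3611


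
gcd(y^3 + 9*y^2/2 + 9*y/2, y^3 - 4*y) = y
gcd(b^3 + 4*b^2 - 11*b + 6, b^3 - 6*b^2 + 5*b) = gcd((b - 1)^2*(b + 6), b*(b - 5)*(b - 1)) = b - 1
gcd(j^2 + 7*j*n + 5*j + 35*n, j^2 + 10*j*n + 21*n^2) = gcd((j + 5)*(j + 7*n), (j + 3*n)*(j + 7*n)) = j + 7*n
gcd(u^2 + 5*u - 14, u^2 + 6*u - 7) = u + 7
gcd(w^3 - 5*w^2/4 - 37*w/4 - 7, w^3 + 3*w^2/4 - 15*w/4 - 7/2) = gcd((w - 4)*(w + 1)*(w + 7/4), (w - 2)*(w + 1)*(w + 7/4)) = w^2 + 11*w/4 + 7/4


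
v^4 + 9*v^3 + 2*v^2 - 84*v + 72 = (v - 2)*(v - 1)*(v + 6)^2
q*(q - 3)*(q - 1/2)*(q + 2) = q^4 - 3*q^3/2 - 11*q^2/2 + 3*q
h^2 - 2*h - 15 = (h - 5)*(h + 3)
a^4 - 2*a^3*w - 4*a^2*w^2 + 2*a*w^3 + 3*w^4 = (a - 3*w)*(a - w)*(a + w)^2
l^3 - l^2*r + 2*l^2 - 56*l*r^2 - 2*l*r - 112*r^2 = (l + 2)*(l - 8*r)*(l + 7*r)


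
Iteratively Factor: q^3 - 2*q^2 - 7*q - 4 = (q + 1)*(q^2 - 3*q - 4) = (q + 1)^2*(q - 4)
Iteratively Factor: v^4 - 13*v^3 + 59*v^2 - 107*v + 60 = (v - 4)*(v^3 - 9*v^2 + 23*v - 15) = (v - 5)*(v - 4)*(v^2 - 4*v + 3) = (v - 5)*(v - 4)*(v - 1)*(v - 3)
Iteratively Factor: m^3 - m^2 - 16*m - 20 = (m + 2)*(m^2 - 3*m - 10) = (m - 5)*(m + 2)*(m + 2)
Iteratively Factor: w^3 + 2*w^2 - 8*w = (w - 2)*(w^2 + 4*w) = w*(w - 2)*(w + 4)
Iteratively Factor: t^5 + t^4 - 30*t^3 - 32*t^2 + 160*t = (t - 5)*(t^4 + 6*t^3 - 32*t) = t*(t - 5)*(t^3 + 6*t^2 - 32) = t*(t - 5)*(t + 4)*(t^2 + 2*t - 8) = t*(t - 5)*(t + 4)^2*(t - 2)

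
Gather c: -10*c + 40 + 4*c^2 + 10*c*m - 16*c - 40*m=4*c^2 + c*(10*m - 26) - 40*m + 40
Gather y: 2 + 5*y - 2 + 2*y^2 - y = 2*y^2 + 4*y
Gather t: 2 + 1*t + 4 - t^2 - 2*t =-t^2 - t + 6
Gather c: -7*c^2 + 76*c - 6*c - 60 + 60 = -7*c^2 + 70*c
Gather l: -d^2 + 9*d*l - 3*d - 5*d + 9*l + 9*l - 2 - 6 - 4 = -d^2 - 8*d + l*(9*d + 18) - 12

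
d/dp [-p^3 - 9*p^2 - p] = -3*p^2 - 18*p - 1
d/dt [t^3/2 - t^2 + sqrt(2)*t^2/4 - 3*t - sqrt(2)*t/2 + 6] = 3*t^2/2 - 2*t + sqrt(2)*t/2 - 3 - sqrt(2)/2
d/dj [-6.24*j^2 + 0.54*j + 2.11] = 0.54 - 12.48*j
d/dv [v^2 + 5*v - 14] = 2*v + 5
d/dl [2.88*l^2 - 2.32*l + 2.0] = 5.76*l - 2.32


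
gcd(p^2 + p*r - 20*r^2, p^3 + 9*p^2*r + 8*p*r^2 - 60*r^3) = p + 5*r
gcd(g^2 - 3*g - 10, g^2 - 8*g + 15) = g - 5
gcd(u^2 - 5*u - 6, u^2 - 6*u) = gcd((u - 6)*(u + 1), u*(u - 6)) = u - 6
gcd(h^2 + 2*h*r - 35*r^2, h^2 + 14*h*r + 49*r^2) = h + 7*r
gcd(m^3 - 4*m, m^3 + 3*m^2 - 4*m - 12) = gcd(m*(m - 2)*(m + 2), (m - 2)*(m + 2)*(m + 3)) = m^2 - 4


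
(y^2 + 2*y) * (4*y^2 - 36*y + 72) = 4*y^4 - 28*y^3 + 144*y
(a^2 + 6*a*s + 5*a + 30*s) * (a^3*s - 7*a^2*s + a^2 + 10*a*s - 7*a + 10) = a^5*s + 6*a^4*s^2 - 2*a^4*s + a^4 - 12*a^3*s^2 - 19*a^3*s - 2*a^3 - 150*a^2*s^2 + 38*a^2*s - 25*a^2 + 300*a*s^2 - 150*a*s + 50*a + 300*s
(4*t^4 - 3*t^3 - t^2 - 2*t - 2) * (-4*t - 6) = -16*t^5 - 12*t^4 + 22*t^3 + 14*t^2 + 20*t + 12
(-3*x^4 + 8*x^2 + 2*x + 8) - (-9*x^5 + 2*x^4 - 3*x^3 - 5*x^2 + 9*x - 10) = 9*x^5 - 5*x^4 + 3*x^3 + 13*x^2 - 7*x + 18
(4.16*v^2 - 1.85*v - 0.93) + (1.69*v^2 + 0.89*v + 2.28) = 5.85*v^2 - 0.96*v + 1.35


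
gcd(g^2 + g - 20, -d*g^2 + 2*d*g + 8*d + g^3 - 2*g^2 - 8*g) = g - 4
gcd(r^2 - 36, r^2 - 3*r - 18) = r - 6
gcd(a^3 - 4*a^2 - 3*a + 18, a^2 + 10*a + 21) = 1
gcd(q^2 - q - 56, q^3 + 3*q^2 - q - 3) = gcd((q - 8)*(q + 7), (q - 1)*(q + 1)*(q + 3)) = 1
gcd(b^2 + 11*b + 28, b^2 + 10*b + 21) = b + 7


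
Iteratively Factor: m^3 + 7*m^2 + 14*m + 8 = (m + 4)*(m^2 + 3*m + 2) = (m + 1)*(m + 4)*(m + 2)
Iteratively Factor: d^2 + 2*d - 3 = (d + 3)*(d - 1)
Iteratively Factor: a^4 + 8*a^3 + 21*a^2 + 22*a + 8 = (a + 1)*(a^3 + 7*a^2 + 14*a + 8) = (a + 1)^2*(a^2 + 6*a + 8) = (a + 1)^2*(a + 2)*(a + 4)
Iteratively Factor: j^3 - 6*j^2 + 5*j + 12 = (j + 1)*(j^2 - 7*j + 12) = (j - 4)*(j + 1)*(j - 3)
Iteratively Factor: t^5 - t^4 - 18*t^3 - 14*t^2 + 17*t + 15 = (t - 1)*(t^4 - 18*t^2 - 32*t - 15) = (t - 5)*(t - 1)*(t^3 + 5*t^2 + 7*t + 3) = (t - 5)*(t - 1)*(t + 3)*(t^2 + 2*t + 1) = (t - 5)*(t - 1)*(t + 1)*(t + 3)*(t + 1)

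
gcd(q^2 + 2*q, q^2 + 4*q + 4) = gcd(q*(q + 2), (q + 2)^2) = q + 2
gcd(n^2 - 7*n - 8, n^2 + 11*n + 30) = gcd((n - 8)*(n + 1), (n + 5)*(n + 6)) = 1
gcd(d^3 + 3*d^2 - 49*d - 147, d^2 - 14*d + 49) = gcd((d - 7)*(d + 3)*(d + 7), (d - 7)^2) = d - 7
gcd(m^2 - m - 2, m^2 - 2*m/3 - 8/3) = m - 2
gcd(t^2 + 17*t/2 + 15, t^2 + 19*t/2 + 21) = t + 6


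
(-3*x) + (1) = 1 - 3*x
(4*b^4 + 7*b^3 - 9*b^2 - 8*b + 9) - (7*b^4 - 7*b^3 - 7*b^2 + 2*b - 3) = -3*b^4 + 14*b^3 - 2*b^2 - 10*b + 12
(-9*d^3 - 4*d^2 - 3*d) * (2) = -18*d^3 - 8*d^2 - 6*d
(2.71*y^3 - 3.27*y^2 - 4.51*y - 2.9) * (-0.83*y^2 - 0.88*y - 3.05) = -2.2493*y^5 + 0.3293*y^4 - 1.6446*y^3 + 16.3493*y^2 + 16.3075*y + 8.845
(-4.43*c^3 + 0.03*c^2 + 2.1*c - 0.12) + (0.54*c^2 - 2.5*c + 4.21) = -4.43*c^3 + 0.57*c^2 - 0.4*c + 4.09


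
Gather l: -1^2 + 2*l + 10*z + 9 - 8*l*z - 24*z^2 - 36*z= l*(2 - 8*z) - 24*z^2 - 26*z + 8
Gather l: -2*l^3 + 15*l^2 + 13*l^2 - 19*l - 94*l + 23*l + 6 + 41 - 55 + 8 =-2*l^3 + 28*l^2 - 90*l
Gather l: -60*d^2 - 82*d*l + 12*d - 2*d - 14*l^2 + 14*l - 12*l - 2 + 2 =-60*d^2 + 10*d - 14*l^2 + l*(2 - 82*d)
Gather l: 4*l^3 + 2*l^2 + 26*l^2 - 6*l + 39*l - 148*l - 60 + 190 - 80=4*l^3 + 28*l^2 - 115*l + 50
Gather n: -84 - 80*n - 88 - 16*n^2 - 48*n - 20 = -16*n^2 - 128*n - 192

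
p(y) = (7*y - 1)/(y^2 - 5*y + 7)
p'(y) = (5 - 2*y)*(7*y - 1)/(y^2 - 5*y + 7)^2 + 7/(y^2 - 5*y + 7)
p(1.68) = 7.56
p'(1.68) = 13.64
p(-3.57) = -0.69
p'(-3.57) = -0.04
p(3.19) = 17.40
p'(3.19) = -13.87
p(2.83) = 21.90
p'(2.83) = -8.68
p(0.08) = -0.07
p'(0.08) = 1.01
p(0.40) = 0.35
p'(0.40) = 1.64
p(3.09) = 18.79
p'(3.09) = -13.81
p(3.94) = 9.41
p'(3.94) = -7.12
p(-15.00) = -0.35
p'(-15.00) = -0.02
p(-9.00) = -0.48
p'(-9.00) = -0.03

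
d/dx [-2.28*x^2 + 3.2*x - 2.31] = 3.2 - 4.56*x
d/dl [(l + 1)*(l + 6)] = 2*l + 7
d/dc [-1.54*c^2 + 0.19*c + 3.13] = 0.19 - 3.08*c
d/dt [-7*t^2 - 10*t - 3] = -14*t - 10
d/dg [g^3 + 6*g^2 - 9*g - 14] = 3*g^2 + 12*g - 9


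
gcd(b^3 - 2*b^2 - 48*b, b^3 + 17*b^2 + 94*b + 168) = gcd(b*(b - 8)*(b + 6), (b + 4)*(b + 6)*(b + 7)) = b + 6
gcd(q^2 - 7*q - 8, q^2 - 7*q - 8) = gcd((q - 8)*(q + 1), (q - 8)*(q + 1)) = q^2 - 7*q - 8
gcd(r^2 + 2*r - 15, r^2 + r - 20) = r + 5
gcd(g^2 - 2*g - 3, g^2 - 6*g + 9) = g - 3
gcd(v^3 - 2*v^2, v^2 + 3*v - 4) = 1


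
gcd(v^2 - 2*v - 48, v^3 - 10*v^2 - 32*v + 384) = v^2 - 2*v - 48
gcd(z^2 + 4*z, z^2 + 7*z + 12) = z + 4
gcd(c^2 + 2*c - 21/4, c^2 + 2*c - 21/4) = c^2 + 2*c - 21/4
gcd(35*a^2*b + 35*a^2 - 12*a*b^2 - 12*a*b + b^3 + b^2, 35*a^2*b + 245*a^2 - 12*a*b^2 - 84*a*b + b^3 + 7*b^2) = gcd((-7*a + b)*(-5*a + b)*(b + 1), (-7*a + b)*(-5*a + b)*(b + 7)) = 35*a^2 - 12*a*b + b^2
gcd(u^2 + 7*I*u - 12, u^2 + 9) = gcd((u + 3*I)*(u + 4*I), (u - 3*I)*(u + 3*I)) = u + 3*I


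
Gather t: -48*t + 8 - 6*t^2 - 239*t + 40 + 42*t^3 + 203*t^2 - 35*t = 42*t^3 + 197*t^2 - 322*t + 48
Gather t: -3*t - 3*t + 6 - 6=-6*t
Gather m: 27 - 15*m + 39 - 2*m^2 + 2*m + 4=-2*m^2 - 13*m + 70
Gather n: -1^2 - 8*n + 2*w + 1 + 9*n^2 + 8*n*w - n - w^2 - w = 9*n^2 + n*(8*w - 9) - w^2 + w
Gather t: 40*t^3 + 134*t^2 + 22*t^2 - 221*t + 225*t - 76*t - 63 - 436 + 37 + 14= 40*t^3 + 156*t^2 - 72*t - 448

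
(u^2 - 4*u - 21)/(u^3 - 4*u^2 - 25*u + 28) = (u + 3)/(u^2 + 3*u - 4)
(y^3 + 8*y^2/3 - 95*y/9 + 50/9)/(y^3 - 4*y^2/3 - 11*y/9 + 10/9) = (y + 5)/(y + 1)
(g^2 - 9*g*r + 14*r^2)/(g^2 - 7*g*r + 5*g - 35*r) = (g - 2*r)/(g + 5)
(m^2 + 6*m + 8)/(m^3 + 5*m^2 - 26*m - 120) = (m + 2)/(m^2 + m - 30)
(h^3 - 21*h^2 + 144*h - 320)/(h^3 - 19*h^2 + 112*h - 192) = (h - 5)/(h - 3)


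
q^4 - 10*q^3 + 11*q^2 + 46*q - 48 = (q - 8)*(q - 3)*(q - 1)*(q + 2)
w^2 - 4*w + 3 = (w - 3)*(w - 1)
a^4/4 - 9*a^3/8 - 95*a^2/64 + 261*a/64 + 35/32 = (a/4 + 1/2)*(a - 5)*(a - 7/4)*(a + 1/4)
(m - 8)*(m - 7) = m^2 - 15*m + 56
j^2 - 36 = (j - 6)*(j + 6)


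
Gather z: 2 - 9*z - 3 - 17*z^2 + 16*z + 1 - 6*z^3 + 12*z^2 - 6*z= -6*z^3 - 5*z^2 + z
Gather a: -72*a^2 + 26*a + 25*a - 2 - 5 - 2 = -72*a^2 + 51*a - 9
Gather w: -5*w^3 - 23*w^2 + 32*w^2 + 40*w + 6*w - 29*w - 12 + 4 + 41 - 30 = -5*w^3 + 9*w^2 + 17*w + 3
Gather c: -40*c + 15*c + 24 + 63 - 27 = 60 - 25*c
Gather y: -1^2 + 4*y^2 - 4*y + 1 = 4*y^2 - 4*y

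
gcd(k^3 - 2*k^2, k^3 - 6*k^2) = k^2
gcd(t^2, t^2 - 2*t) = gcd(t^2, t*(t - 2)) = t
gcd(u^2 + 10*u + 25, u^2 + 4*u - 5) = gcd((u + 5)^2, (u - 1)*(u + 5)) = u + 5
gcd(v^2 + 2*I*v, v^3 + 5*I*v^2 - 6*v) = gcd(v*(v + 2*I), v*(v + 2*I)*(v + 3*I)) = v^2 + 2*I*v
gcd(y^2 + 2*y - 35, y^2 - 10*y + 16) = 1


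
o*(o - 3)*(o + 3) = o^3 - 9*o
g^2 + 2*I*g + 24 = (g - 4*I)*(g + 6*I)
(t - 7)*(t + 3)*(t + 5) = t^3 + t^2 - 41*t - 105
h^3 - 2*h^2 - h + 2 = (h - 2)*(h - 1)*(h + 1)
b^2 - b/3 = b*(b - 1/3)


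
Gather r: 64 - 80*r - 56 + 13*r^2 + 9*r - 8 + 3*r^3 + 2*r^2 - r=3*r^3 + 15*r^2 - 72*r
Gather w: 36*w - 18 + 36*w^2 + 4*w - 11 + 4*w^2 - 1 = 40*w^2 + 40*w - 30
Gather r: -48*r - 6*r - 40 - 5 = -54*r - 45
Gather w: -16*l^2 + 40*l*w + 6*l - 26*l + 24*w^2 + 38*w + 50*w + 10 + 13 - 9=-16*l^2 - 20*l + 24*w^2 + w*(40*l + 88) + 14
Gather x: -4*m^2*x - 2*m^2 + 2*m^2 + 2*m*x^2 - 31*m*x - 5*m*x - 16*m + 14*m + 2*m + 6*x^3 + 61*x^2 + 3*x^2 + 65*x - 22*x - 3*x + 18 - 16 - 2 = 6*x^3 + x^2*(2*m + 64) + x*(-4*m^2 - 36*m + 40)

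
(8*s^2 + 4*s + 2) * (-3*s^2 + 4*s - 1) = -24*s^4 + 20*s^3 + 2*s^2 + 4*s - 2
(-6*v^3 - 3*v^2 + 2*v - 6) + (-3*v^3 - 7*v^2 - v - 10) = -9*v^3 - 10*v^2 + v - 16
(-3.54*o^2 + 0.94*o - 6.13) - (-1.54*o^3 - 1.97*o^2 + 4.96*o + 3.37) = 1.54*o^3 - 1.57*o^2 - 4.02*o - 9.5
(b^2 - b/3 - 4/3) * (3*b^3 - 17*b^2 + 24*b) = 3*b^5 - 18*b^4 + 77*b^3/3 + 44*b^2/3 - 32*b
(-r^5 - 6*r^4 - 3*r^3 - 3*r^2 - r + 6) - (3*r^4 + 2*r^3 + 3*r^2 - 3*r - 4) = -r^5 - 9*r^4 - 5*r^3 - 6*r^2 + 2*r + 10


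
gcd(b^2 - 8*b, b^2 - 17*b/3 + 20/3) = 1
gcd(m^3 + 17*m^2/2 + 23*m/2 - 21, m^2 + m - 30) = m + 6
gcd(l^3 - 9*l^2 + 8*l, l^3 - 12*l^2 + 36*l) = l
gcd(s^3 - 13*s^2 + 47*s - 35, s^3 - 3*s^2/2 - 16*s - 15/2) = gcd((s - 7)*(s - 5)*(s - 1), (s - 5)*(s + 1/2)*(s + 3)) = s - 5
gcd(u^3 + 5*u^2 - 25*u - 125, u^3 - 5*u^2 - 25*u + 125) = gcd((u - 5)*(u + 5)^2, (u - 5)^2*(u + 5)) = u^2 - 25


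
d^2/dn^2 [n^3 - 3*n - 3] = 6*n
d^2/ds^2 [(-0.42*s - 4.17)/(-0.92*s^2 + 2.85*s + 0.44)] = ((-2.3184*s - 5.2788)*(-0.92*s^2 + 2.85*s + 0.44) - (0.42*s + 4.17)*(1.84*s - 2.85)*(3.68*s - 5.7))/(-0.92*s^2 + 2.85*s + 0.44)^3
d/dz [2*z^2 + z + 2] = 4*z + 1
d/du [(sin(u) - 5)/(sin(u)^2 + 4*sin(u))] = (-cos(u) + 10/tan(u) + 20*cos(u)/sin(u)^2)/(sin(u) + 4)^2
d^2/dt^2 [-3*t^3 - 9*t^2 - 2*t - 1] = -18*t - 18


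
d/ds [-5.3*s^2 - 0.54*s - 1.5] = -10.6*s - 0.54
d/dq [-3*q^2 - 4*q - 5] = -6*q - 4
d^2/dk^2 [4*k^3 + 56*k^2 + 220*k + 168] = 24*k + 112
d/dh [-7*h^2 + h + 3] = 1 - 14*h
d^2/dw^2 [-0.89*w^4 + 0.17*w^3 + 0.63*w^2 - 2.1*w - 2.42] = -10.68*w^2 + 1.02*w + 1.26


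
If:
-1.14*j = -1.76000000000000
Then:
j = 1.54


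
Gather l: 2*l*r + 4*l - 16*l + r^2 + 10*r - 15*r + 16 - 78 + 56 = l*(2*r - 12) + r^2 - 5*r - 6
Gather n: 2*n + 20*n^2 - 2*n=20*n^2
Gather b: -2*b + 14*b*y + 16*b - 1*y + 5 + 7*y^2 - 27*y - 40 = b*(14*y + 14) + 7*y^2 - 28*y - 35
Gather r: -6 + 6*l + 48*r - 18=6*l + 48*r - 24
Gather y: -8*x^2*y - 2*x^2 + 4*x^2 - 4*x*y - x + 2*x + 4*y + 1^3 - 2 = 2*x^2 + x + y*(-8*x^2 - 4*x + 4) - 1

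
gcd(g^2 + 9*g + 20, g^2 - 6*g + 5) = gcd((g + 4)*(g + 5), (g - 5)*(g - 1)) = 1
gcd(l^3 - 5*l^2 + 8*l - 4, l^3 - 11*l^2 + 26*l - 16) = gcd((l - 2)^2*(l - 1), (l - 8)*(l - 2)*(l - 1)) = l^2 - 3*l + 2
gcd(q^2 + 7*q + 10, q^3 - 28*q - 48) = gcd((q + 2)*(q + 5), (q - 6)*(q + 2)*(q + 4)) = q + 2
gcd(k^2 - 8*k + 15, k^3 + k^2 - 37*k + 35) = k - 5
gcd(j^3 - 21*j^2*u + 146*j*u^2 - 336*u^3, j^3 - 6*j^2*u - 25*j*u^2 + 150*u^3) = -j + 6*u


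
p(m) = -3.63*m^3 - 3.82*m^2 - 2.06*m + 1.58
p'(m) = -10.89*m^2 - 7.64*m - 2.06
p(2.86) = -120.48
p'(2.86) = -112.99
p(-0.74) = 2.48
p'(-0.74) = -2.37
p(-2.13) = 23.72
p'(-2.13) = -35.19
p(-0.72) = 2.44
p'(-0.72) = -2.20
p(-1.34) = 6.22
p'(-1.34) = -11.38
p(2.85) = -119.35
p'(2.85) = -112.29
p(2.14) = -55.90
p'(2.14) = -68.28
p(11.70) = -6359.30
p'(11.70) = -1582.18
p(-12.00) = 5748.86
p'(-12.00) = -1478.54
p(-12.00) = 5748.86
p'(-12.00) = -1478.54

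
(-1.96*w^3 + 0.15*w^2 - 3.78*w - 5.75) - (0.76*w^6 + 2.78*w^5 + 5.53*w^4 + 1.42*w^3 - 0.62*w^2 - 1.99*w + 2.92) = -0.76*w^6 - 2.78*w^5 - 5.53*w^4 - 3.38*w^3 + 0.77*w^2 - 1.79*w - 8.67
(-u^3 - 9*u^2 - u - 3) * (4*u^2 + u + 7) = -4*u^5 - 37*u^4 - 20*u^3 - 76*u^2 - 10*u - 21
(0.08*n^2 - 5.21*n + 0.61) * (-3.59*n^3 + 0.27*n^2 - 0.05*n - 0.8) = -0.2872*n^5 + 18.7255*n^4 - 3.6006*n^3 + 0.3612*n^2 + 4.1375*n - 0.488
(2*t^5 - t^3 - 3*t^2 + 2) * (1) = 2*t^5 - t^3 - 3*t^2 + 2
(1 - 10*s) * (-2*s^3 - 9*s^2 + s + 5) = 20*s^4 + 88*s^3 - 19*s^2 - 49*s + 5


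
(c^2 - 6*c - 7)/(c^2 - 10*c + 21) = (c + 1)/(c - 3)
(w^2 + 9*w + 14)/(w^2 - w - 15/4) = 4*(w^2 + 9*w + 14)/(4*w^2 - 4*w - 15)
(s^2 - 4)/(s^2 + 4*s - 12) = (s + 2)/(s + 6)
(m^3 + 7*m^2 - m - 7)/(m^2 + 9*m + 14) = (m^2 - 1)/(m + 2)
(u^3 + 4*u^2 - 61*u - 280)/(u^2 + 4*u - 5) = (u^2 - u - 56)/(u - 1)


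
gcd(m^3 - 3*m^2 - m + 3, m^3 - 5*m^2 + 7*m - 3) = m^2 - 4*m + 3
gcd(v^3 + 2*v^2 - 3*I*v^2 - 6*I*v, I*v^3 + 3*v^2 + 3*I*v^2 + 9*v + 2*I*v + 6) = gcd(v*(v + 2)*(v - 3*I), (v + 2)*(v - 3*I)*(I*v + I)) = v^2 + v*(2 - 3*I) - 6*I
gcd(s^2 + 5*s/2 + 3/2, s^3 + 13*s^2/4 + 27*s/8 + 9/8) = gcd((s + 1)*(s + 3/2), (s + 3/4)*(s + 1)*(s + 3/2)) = s^2 + 5*s/2 + 3/2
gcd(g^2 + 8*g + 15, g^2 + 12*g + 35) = g + 5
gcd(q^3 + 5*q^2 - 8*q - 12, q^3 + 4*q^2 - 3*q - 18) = q - 2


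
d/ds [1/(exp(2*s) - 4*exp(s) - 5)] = 2*(2 - exp(s))*exp(s)/(-exp(2*s) + 4*exp(s) + 5)^2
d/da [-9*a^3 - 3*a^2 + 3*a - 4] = -27*a^2 - 6*a + 3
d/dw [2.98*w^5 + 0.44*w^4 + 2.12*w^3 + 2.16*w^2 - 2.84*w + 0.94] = 14.9*w^4 + 1.76*w^3 + 6.36*w^2 + 4.32*w - 2.84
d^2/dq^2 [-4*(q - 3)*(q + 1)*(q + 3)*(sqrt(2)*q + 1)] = -48*sqrt(2)*q^2 - 24*sqrt(2)*q - 24*q - 8 + 72*sqrt(2)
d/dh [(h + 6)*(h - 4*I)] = 2*h + 6 - 4*I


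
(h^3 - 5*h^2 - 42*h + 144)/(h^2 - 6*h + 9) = (h^2 - 2*h - 48)/(h - 3)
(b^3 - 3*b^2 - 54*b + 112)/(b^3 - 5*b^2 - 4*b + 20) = (b^2 - b - 56)/(b^2 - 3*b - 10)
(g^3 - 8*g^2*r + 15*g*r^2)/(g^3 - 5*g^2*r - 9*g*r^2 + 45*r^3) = g/(g + 3*r)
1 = 1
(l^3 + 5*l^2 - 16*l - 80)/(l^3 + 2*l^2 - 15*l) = (l^2 - 16)/(l*(l - 3))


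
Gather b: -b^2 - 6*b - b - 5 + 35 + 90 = -b^2 - 7*b + 120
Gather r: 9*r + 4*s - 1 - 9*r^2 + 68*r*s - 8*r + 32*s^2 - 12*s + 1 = -9*r^2 + r*(68*s + 1) + 32*s^2 - 8*s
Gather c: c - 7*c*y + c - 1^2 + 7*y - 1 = c*(2 - 7*y) + 7*y - 2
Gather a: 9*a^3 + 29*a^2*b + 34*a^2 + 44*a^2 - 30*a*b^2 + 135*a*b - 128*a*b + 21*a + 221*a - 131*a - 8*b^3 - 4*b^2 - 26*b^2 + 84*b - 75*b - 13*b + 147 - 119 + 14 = 9*a^3 + a^2*(29*b + 78) + a*(-30*b^2 + 7*b + 111) - 8*b^3 - 30*b^2 - 4*b + 42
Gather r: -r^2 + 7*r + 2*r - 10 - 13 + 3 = -r^2 + 9*r - 20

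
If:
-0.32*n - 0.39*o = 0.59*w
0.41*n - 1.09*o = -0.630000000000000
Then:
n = -1.26420287006094*w - 0.482995871830155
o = 0.396304305091409 - 0.475525850206408*w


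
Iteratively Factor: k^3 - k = (k - 1)*(k^2 + k) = (k - 1)*(k + 1)*(k)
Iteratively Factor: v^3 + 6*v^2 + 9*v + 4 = (v + 4)*(v^2 + 2*v + 1) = (v + 1)*(v + 4)*(v + 1)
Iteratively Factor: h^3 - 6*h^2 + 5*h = (h - 5)*(h^2 - h) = (h - 5)*(h - 1)*(h)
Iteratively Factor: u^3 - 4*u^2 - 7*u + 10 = (u - 5)*(u^2 + u - 2) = (u - 5)*(u + 2)*(u - 1)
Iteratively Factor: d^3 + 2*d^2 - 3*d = (d)*(d^2 + 2*d - 3) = d*(d - 1)*(d + 3)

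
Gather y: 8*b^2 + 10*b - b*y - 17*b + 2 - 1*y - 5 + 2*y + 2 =8*b^2 - 7*b + y*(1 - b) - 1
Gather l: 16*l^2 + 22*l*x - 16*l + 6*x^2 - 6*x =16*l^2 + l*(22*x - 16) + 6*x^2 - 6*x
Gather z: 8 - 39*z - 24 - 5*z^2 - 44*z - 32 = -5*z^2 - 83*z - 48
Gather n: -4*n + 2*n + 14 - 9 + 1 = 6 - 2*n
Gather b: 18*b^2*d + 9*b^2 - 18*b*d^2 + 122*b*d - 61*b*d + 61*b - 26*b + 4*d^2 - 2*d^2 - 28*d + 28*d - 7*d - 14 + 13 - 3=b^2*(18*d + 9) + b*(-18*d^2 + 61*d + 35) + 2*d^2 - 7*d - 4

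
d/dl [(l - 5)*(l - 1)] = 2*l - 6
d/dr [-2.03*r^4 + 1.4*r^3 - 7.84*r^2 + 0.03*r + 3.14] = -8.12*r^3 + 4.2*r^2 - 15.68*r + 0.03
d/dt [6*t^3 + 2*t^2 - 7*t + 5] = 18*t^2 + 4*t - 7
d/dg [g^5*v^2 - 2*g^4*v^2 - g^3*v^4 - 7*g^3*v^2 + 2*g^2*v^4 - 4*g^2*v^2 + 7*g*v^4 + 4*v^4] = v^2*(5*g^4 - 8*g^3 - 3*g^2*v^2 - 21*g^2 + 4*g*v^2 - 8*g + 7*v^2)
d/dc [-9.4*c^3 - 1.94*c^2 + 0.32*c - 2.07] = -28.2*c^2 - 3.88*c + 0.32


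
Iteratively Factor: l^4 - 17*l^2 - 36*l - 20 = (l + 2)*(l^3 - 2*l^2 - 13*l - 10) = (l + 1)*(l + 2)*(l^2 - 3*l - 10) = (l - 5)*(l + 1)*(l + 2)*(l + 2)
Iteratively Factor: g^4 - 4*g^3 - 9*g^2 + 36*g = (g)*(g^3 - 4*g^2 - 9*g + 36) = g*(g + 3)*(g^2 - 7*g + 12) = g*(g - 3)*(g + 3)*(g - 4)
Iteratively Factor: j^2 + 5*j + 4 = (j + 1)*(j + 4)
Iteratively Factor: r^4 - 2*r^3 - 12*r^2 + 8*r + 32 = (r - 2)*(r^3 - 12*r - 16) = (r - 2)*(r + 2)*(r^2 - 2*r - 8) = (r - 2)*(r + 2)^2*(r - 4)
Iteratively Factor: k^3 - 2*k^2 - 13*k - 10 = (k + 2)*(k^2 - 4*k - 5) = (k - 5)*(k + 2)*(k + 1)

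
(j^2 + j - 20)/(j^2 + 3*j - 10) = (j - 4)/(j - 2)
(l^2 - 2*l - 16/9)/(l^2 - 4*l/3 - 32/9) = (3*l + 2)/(3*l + 4)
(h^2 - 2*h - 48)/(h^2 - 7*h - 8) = (h + 6)/(h + 1)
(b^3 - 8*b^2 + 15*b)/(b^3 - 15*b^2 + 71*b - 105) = b/(b - 7)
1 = 1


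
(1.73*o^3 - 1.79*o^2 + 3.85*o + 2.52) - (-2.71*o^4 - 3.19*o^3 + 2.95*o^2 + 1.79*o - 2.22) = 2.71*o^4 + 4.92*o^3 - 4.74*o^2 + 2.06*o + 4.74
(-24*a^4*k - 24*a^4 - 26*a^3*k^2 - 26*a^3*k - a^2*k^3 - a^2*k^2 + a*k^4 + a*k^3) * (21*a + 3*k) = -504*a^5*k - 504*a^5 - 618*a^4*k^2 - 618*a^4*k - 99*a^3*k^3 - 99*a^3*k^2 + 18*a^2*k^4 + 18*a^2*k^3 + 3*a*k^5 + 3*a*k^4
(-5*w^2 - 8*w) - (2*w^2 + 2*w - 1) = -7*w^2 - 10*w + 1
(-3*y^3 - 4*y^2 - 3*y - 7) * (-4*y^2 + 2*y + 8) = 12*y^5 + 10*y^4 - 20*y^3 - 10*y^2 - 38*y - 56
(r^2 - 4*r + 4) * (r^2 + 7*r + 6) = r^4 + 3*r^3 - 18*r^2 + 4*r + 24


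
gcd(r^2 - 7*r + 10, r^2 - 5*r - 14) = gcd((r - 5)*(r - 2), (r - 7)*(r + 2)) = 1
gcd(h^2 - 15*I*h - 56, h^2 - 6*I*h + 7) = h - 7*I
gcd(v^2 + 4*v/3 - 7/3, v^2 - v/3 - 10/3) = 1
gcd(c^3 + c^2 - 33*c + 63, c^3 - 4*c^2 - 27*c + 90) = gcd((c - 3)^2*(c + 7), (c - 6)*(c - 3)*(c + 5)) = c - 3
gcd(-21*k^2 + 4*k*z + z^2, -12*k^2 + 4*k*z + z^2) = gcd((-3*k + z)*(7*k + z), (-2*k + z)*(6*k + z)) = 1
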